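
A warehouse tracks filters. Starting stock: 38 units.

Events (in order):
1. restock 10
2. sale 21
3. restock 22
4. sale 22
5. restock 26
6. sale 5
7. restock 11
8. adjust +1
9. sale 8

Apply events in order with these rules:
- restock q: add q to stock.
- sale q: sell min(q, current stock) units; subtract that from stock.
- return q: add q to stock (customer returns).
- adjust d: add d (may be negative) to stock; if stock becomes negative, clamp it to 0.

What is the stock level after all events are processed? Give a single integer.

Answer: 52

Derivation:
Processing events:
Start: stock = 38
  Event 1 (restock 10): 38 + 10 = 48
  Event 2 (sale 21): sell min(21,48)=21. stock: 48 - 21 = 27. total_sold = 21
  Event 3 (restock 22): 27 + 22 = 49
  Event 4 (sale 22): sell min(22,49)=22. stock: 49 - 22 = 27. total_sold = 43
  Event 5 (restock 26): 27 + 26 = 53
  Event 6 (sale 5): sell min(5,53)=5. stock: 53 - 5 = 48. total_sold = 48
  Event 7 (restock 11): 48 + 11 = 59
  Event 8 (adjust +1): 59 + 1 = 60
  Event 9 (sale 8): sell min(8,60)=8. stock: 60 - 8 = 52. total_sold = 56
Final: stock = 52, total_sold = 56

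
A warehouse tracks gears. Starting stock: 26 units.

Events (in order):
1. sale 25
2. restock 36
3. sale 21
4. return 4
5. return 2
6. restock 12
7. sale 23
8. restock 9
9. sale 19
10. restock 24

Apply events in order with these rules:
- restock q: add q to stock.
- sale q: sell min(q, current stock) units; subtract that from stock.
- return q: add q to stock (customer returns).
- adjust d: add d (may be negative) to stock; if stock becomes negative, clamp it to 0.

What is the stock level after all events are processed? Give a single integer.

Answer: 25

Derivation:
Processing events:
Start: stock = 26
  Event 1 (sale 25): sell min(25,26)=25. stock: 26 - 25 = 1. total_sold = 25
  Event 2 (restock 36): 1 + 36 = 37
  Event 3 (sale 21): sell min(21,37)=21. stock: 37 - 21 = 16. total_sold = 46
  Event 4 (return 4): 16 + 4 = 20
  Event 5 (return 2): 20 + 2 = 22
  Event 6 (restock 12): 22 + 12 = 34
  Event 7 (sale 23): sell min(23,34)=23. stock: 34 - 23 = 11. total_sold = 69
  Event 8 (restock 9): 11 + 9 = 20
  Event 9 (sale 19): sell min(19,20)=19. stock: 20 - 19 = 1. total_sold = 88
  Event 10 (restock 24): 1 + 24 = 25
Final: stock = 25, total_sold = 88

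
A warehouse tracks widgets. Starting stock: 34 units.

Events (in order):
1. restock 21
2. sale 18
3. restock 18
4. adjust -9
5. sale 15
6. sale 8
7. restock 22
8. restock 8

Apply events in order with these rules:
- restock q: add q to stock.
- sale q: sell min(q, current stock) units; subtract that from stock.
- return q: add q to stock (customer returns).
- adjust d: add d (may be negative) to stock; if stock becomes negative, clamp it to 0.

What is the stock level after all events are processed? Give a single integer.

Processing events:
Start: stock = 34
  Event 1 (restock 21): 34 + 21 = 55
  Event 2 (sale 18): sell min(18,55)=18. stock: 55 - 18 = 37. total_sold = 18
  Event 3 (restock 18): 37 + 18 = 55
  Event 4 (adjust -9): 55 + -9 = 46
  Event 5 (sale 15): sell min(15,46)=15. stock: 46 - 15 = 31. total_sold = 33
  Event 6 (sale 8): sell min(8,31)=8. stock: 31 - 8 = 23. total_sold = 41
  Event 7 (restock 22): 23 + 22 = 45
  Event 8 (restock 8): 45 + 8 = 53
Final: stock = 53, total_sold = 41

Answer: 53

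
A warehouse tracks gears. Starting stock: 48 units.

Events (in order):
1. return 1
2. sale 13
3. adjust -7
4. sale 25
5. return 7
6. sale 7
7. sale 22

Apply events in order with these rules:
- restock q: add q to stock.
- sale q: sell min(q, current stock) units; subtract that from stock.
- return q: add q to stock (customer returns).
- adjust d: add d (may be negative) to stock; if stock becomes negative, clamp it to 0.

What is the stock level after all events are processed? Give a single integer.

Answer: 0

Derivation:
Processing events:
Start: stock = 48
  Event 1 (return 1): 48 + 1 = 49
  Event 2 (sale 13): sell min(13,49)=13. stock: 49 - 13 = 36. total_sold = 13
  Event 3 (adjust -7): 36 + -7 = 29
  Event 4 (sale 25): sell min(25,29)=25. stock: 29 - 25 = 4. total_sold = 38
  Event 5 (return 7): 4 + 7 = 11
  Event 6 (sale 7): sell min(7,11)=7. stock: 11 - 7 = 4. total_sold = 45
  Event 7 (sale 22): sell min(22,4)=4. stock: 4 - 4 = 0. total_sold = 49
Final: stock = 0, total_sold = 49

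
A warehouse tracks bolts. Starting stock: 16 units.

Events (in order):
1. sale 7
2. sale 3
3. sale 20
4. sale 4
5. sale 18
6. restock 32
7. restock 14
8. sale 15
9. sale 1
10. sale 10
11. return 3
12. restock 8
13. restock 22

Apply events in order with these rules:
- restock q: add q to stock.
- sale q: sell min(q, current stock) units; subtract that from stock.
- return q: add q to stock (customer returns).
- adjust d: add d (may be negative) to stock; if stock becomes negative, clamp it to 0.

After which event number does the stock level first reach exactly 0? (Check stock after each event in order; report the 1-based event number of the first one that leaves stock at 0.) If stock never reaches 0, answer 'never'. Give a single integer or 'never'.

Answer: 3

Derivation:
Processing events:
Start: stock = 16
  Event 1 (sale 7): sell min(7,16)=7. stock: 16 - 7 = 9. total_sold = 7
  Event 2 (sale 3): sell min(3,9)=3. stock: 9 - 3 = 6. total_sold = 10
  Event 3 (sale 20): sell min(20,6)=6. stock: 6 - 6 = 0. total_sold = 16
  Event 4 (sale 4): sell min(4,0)=0. stock: 0 - 0 = 0. total_sold = 16
  Event 5 (sale 18): sell min(18,0)=0. stock: 0 - 0 = 0. total_sold = 16
  Event 6 (restock 32): 0 + 32 = 32
  Event 7 (restock 14): 32 + 14 = 46
  Event 8 (sale 15): sell min(15,46)=15. stock: 46 - 15 = 31. total_sold = 31
  Event 9 (sale 1): sell min(1,31)=1. stock: 31 - 1 = 30. total_sold = 32
  Event 10 (sale 10): sell min(10,30)=10. stock: 30 - 10 = 20. total_sold = 42
  Event 11 (return 3): 20 + 3 = 23
  Event 12 (restock 8): 23 + 8 = 31
  Event 13 (restock 22): 31 + 22 = 53
Final: stock = 53, total_sold = 42

First zero at event 3.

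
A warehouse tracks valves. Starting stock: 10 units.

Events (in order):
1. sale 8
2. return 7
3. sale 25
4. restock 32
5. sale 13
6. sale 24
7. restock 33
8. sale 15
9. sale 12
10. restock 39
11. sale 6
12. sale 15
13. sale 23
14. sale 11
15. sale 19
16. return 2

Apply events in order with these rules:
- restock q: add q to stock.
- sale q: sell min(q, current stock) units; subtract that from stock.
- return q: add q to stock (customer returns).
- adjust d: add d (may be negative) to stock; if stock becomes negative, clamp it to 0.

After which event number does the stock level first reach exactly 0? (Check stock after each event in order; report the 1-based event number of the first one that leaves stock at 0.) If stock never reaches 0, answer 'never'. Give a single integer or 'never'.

Processing events:
Start: stock = 10
  Event 1 (sale 8): sell min(8,10)=8. stock: 10 - 8 = 2. total_sold = 8
  Event 2 (return 7): 2 + 7 = 9
  Event 3 (sale 25): sell min(25,9)=9. stock: 9 - 9 = 0. total_sold = 17
  Event 4 (restock 32): 0 + 32 = 32
  Event 5 (sale 13): sell min(13,32)=13. stock: 32 - 13 = 19. total_sold = 30
  Event 6 (sale 24): sell min(24,19)=19. stock: 19 - 19 = 0. total_sold = 49
  Event 7 (restock 33): 0 + 33 = 33
  Event 8 (sale 15): sell min(15,33)=15. stock: 33 - 15 = 18. total_sold = 64
  Event 9 (sale 12): sell min(12,18)=12. stock: 18 - 12 = 6. total_sold = 76
  Event 10 (restock 39): 6 + 39 = 45
  Event 11 (sale 6): sell min(6,45)=6. stock: 45 - 6 = 39. total_sold = 82
  Event 12 (sale 15): sell min(15,39)=15. stock: 39 - 15 = 24. total_sold = 97
  Event 13 (sale 23): sell min(23,24)=23. stock: 24 - 23 = 1. total_sold = 120
  Event 14 (sale 11): sell min(11,1)=1. stock: 1 - 1 = 0. total_sold = 121
  Event 15 (sale 19): sell min(19,0)=0. stock: 0 - 0 = 0. total_sold = 121
  Event 16 (return 2): 0 + 2 = 2
Final: stock = 2, total_sold = 121

First zero at event 3.

Answer: 3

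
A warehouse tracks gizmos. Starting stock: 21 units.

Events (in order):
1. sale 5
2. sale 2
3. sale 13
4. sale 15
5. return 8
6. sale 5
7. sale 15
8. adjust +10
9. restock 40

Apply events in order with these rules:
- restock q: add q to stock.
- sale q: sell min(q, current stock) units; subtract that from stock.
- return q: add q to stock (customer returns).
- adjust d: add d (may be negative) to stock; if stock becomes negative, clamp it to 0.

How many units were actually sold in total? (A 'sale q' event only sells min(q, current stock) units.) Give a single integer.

Answer: 29

Derivation:
Processing events:
Start: stock = 21
  Event 1 (sale 5): sell min(5,21)=5. stock: 21 - 5 = 16. total_sold = 5
  Event 2 (sale 2): sell min(2,16)=2. stock: 16 - 2 = 14. total_sold = 7
  Event 3 (sale 13): sell min(13,14)=13. stock: 14 - 13 = 1. total_sold = 20
  Event 4 (sale 15): sell min(15,1)=1. stock: 1 - 1 = 0. total_sold = 21
  Event 5 (return 8): 0 + 8 = 8
  Event 6 (sale 5): sell min(5,8)=5. stock: 8 - 5 = 3. total_sold = 26
  Event 7 (sale 15): sell min(15,3)=3. stock: 3 - 3 = 0. total_sold = 29
  Event 8 (adjust +10): 0 + 10 = 10
  Event 9 (restock 40): 10 + 40 = 50
Final: stock = 50, total_sold = 29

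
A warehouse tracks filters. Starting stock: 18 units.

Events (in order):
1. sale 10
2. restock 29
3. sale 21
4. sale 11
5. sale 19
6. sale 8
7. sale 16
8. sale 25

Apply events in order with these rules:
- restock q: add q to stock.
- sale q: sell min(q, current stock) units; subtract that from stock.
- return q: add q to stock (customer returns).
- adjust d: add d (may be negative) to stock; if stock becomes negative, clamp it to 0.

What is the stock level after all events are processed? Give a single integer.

Processing events:
Start: stock = 18
  Event 1 (sale 10): sell min(10,18)=10. stock: 18 - 10 = 8. total_sold = 10
  Event 2 (restock 29): 8 + 29 = 37
  Event 3 (sale 21): sell min(21,37)=21. stock: 37 - 21 = 16. total_sold = 31
  Event 4 (sale 11): sell min(11,16)=11. stock: 16 - 11 = 5. total_sold = 42
  Event 5 (sale 19): sell min(19,5)=5. stock: 5 - 5 = 0. total_sold = 47
  Event 6 (sale 8): sell min(8,0)=0. stock: 0 - 0 = 0. total_sold = 47
  Event 7 (sale 16): sell min(16,0)=0. stock: 0 - 0 = 0. total_sold = 47
  Event 8 (sale 25): sell min(25,0)=0. stock: 0 - 0 = 0. total_sold = 47
Final: stock = 0, total_sold = 47

Answer: 0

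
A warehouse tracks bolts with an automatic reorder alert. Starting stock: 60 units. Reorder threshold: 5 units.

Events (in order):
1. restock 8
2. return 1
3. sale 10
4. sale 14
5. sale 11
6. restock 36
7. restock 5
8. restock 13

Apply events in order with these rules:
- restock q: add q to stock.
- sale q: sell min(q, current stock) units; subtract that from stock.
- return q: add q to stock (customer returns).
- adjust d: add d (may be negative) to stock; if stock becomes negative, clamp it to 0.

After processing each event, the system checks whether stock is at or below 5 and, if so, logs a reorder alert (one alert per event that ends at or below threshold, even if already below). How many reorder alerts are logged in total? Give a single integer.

Processing events:
Start: stock = 60
  Event 1 (restock 8): 60 + 8 = 68
  Event 2 (return 1): 68 + 1 = 69
  Event 3 (sale 10): sell min(10,69)=10. stock: 69 - 10 = 59. total_sold = 10
  Event 4 (sale 14): sell min(14,59)=14. stock: 59 - 14 = 45. total_sold = 24
  Event 5 (sale 11): sell min(11,45)=11. stock: 45 - 11 = 34. total_sold = 35
  Event 6 (restock 36): 34 + 36 = 70
  Event 7 (restock 5): 70 + 5 = 75
  Event 8 (restock 13): 75 + 13 = 88
Final: stock = 88, total_sold = 35

Checking against threshold 5:
  After event 1: stock=68 > 5
  After event 2: stock=69 > 5
  After event 3: stock=59 > 5
  After event 4: stock=45 > 5
  After event 5: stock=34 > 5
  After event 6: stock=70 > 5
  After event 7: stock=75 > 5
  After event 8: stock=88 > 5
Alert events: []. Count = 0

Answer: 0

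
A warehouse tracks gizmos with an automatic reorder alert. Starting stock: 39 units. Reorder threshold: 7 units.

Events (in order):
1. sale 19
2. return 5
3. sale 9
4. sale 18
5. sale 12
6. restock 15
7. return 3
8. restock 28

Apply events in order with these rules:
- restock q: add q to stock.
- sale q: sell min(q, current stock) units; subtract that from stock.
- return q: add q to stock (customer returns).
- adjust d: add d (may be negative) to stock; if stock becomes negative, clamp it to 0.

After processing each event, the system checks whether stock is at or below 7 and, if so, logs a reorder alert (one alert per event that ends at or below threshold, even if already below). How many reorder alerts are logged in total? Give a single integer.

Answer: 2

Derivation:
Processing events:
Start: stock = 39
  Event 1 (sale 19): sell min(19,39)=19. stock: 39 - 19 = 20. total_sold = 19
  Event 2 (return 5): 20 + 5 = 25
  Event 3 (sale 9): sell min(9,25)=9. stock: 25 - 9 = 16. total_sold = 28
  Event 4 (sale 18): sell min(18,16)=16. stock: 16 - 16 = 0. total_sold = 44
  Event 5 (sale 12): sell min(12,0)=0. stock: 0 - 0 = 0. total_sold = 44
  Event 6 (restock 15): 0 + 15 = 15
  Event 7 (return 3): 15 + 3 = 18
  Event 8 (restock 28): 18 + 28 = 46
Final: stock = 46, total_sold = 44

Checking against threshold 7:
  After event 1: stock=20 > 7
  After event 2: stock=25 > 7
  After event 3: stock=16 > 7
  After event 4: stock=0 <= 7 -> ALERT
  After event 5: stock=0 <= 7 -> ALERT
  After event 6: stock=15 > 7
  After event 7: stock=18 > 7
  After event 8: stock=46 > 7
Alert events: [4, 5]. Count = 2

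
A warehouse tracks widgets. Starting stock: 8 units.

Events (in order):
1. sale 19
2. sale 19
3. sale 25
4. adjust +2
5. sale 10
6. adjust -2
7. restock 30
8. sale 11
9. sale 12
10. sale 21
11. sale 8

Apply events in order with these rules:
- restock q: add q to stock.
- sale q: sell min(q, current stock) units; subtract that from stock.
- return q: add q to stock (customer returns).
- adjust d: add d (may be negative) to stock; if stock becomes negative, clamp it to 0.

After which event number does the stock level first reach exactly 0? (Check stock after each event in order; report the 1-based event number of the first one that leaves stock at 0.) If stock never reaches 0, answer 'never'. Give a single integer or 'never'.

Answer: 1

Derivation:
Processing events:
Start: stock = 8
  Event 1 (sale 19): sell min(19,8)=8. stock: 8 - 8 = 0. total_sold = 8
  Event 2 (sale 19): sell min(19,0)=0. stock: 0 - 0 = 0. total_sold = 8
  Event 3 (sale 25): sell min(25,0)=0. stock: 0 - 0 = 0. total_sold = 8
  Event 4 (adjust +2): 0 + 2 = 2
  Event 5 (sale 10): sell min(10,2)=2. stock: 2 - 2 = 0. total_sold = 10
  Event 6 (adjust -2): 0 + -2 = 0 (clamped to 0)
  Event 7 (restock 30): 0 + 30 = 30
  Event 8 (sale 11): sell min(11,30)=11. stock: 30 - 11 = 19. total_sold = 21
  Event 9 (sale 12): sell min(12,19)=12. stock: 19 - 12 = 7. total_sold = 33
  Event 10 (sale 21): sell min(21,7)=7. stock: 7 - 7 = 0. total_sold = 40
  Event 11 (sale 8): sell min(8,0)=0. stock: 0 - 0 = 0. total_sold = 40
Final: stock = 0, total_sold = 40

First zero at event 1.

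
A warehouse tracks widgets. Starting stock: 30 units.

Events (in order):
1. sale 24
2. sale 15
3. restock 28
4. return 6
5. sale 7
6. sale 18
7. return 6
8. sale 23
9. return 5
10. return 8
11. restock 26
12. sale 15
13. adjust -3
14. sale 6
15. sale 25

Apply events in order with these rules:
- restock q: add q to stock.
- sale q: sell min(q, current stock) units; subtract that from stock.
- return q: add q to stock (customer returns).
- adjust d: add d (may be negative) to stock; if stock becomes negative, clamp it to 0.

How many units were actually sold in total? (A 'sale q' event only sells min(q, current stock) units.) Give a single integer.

Answer: 106

Derivation:
Processing events:
Start: stock = 30
  Event 1 (sale 24): sell min(24,30)=24. stock: 30 - 24 = 6. total_sold = 24
  Event 2 (sale 15): sell min(15,6)=6. stock: 6 - 6 = 0. total_sold = 30
  Event 3 (restock 28): 0 + 28 = 28
  Event 4 (return 6): 28 + 6 = 34
  Event 5 (sale 7): sell min(7,34)=7. stock: 34 - 7 = 27. total_sold = 37
  Event 6 (sale 18): sell min(18,27)=18. stock: 27 - 18 = 9. total_sold = 55
  Event 7 (return 6): 9 + 6 = 15
  Event 8 (sale 23): sell min(23,15)=15. stock: 15 - 15 = 0. total_sold = 70
  Event 9 (return 5): 0 + 5 = 5
  Event 10 (return 8): 5 + 8 = 13
  Event 11 (restock 26): 13 + 26 = 39
  Event 12 (sale 15): sell min(15,39)=15. stock: 39 - 15 = 24. total_sold = 85
  Event 13 (adjust -3): 24 + -3 = 21
  Event 14 (sale 6): sell min(6,21)=6. stock: 21 - 6 = 15. total_sold = 91
  Event 15 (sale 25): sell min(25,15)=15. stock: 15 - 15 = 0. total_sold = 106
Final: stock = 0, total_sold = 106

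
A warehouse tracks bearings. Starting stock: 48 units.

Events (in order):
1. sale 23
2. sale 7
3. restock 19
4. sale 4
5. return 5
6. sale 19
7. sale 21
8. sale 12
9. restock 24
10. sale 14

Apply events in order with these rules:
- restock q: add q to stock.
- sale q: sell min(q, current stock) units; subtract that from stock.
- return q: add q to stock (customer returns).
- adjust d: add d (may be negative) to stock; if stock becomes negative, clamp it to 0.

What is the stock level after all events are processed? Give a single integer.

Answer: 10

Derivation:
Processing events:
Start: stock = 48
  Event 1 (sale 23): sell min(23,48)=23. stock: 48 - 23 = 25. total_sold = 23
  Event 2 (sale 7): sell min(7,25)=7. stock: 25 - 7 = 18. total_sold = 30
  Event 3 (restock 19): 18 + 19 = 37
  Event 4 (sale 4): sell min(4,37)=4. stock: 37 - 4 = 33. total_sold = 34
  Event 5 (return 5): 33 + 5 = 38
  Event 6 (sale 19): sell min(19,38)=19. stock: 38 - 19 = 19. total_sold = 53
  Event 7 (sale 21): sell min(21,19)=19. stock: 19 - 19 = 0. total_sold = 72
  Event 8 (sale 12): sell min(12,0)=0. stock: 0 - 0 = 0. total_sold = 72
  Event 9 (restock 24): 0 + 24 = 24
  Event 10 (sale 14): sell min(14,24)=14. stock: 24 - 14 = 10. total_sold = 86
Final: stock = 10, total_sold = 86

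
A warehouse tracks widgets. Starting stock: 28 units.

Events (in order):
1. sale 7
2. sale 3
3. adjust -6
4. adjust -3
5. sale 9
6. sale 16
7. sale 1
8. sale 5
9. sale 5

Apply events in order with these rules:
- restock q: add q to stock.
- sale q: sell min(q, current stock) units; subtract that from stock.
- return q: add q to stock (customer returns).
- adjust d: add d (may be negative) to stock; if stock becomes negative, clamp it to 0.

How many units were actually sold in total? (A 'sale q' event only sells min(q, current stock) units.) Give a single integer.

Processing events:
Start: stock = 28
  Event 1 (sale 7): sell min(7,28)=7. stock: 28 - 7 = 21. total_sold = 7
  Event 2 (sale 3): sell min(3,21)=3. stock: 21 - 3 = 18. total_sold = 10
  Event 3 (adjust -6): 18 + -6 = 12
  Event 4 (adjust -3): 12 + -3 = 9
  Event 5 (sale 9): sell min(9,9)=9. stock: 9 - 9 = 0. total_sold = 19
  Event 6 (sale 16): sell min(16,0)=0. stock: 0 - 0 = 0. total_sold = 19
  Event 7 (sale 1): sell min(1,0)=0. stock: 0 - 0 = 0. total_sold = 19
  Event 8 (sale 5): sell min(5,0)=0. stock: 0 - 0 = 0. total_sold = 19
  Event 9 (sale 5): sell min(5,0)=0. stock: 0 - 0 = 0. total_sold = 19
Final: stock = 0, total_sold = 19

Answer: 19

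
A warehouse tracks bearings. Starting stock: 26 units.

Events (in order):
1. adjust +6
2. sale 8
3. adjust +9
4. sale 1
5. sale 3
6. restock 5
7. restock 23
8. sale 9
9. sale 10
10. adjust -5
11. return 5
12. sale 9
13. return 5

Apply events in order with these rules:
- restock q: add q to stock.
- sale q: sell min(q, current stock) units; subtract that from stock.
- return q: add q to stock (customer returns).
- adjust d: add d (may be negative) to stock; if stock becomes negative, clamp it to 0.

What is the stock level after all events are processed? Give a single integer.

Answer: 34

Derivation:
Processing events:
Start: stock = 26
  Event 1 (adjust +6): 26 + 6 = 32
  Event 2 (sale 8): sell min(8,32)=8. stock: 32 - 8 = 24. total_sold = 8
  Event 3 (adjust +9): 24 + 9 = 33
  Event 4 (sale 1): sell min(1,33)=1. stock: 33 - 1 = 32. total_sold = 9
  Event 5 (sale 3): sell min(3,32)=3. stock: 32 - 3 = 29. total_sold = 12
  Event 6 (restock 5): 29 + 5 = 34
  Event 7 (restock 23): 34 + 23 = 57
  Event 8 (sale 9): sell min(9,57)=9. stock: 57 - 9 = 48. total_sold = 21
  Event 9 (sale 10): sell min(10,48)=10. stock: 48 - 10 = 38. total_sold = 31
  Event 10 (adjust -5): 38 + -5 = 33
  Event 11 (return 5): 33 + 5 = 38
  Event 12 (sale 9): sell min(9,38)=9. stock: 38 - 9 = 29. total_sold = 40
  Event 13 (return 5): 29 + 5 = 34
Final: stock = 34, total_sold = 40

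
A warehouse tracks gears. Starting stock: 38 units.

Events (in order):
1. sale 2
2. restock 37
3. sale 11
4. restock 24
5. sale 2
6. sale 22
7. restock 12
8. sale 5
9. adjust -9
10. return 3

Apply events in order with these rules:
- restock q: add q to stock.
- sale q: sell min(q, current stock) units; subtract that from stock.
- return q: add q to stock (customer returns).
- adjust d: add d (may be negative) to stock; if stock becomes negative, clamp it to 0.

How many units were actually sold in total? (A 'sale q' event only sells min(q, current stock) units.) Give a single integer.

Processing events:
Start: stock = 38
  Event 1 (sale 2): sell min(2,38)=2. stock: 38 - 2 = 36. total_sold = 2
  Event 2 (restock 37): 36 + 37 = 73
  Event 3 (sale 11): sell min(11,73)=11. stock: 73 - 11 = 62. total_sold = 13
  Event 4 (restock 24): 62 + 24 = 86
  Event 5 (sale 2): sell min(2,86)=2. stock: 86 - 2 = 84. total_sold = 15
  Event 6 (sale 22): sell min(22,84)=22. stock: 84 - 22 = 62. total_sold = 37
  Event 7 (restock 12): 62 + 12 = 74
  Event 8 (sale 5): sell min(5,74)=5. stock: 74 - 5 = 69. total_sold = 42
  Event 9 (adjust -9): 69 + -9 = 60
  Event 10 (return 3): 60 + 3 = 63
Final: stock = 63, total_sold = 42

Answer: 42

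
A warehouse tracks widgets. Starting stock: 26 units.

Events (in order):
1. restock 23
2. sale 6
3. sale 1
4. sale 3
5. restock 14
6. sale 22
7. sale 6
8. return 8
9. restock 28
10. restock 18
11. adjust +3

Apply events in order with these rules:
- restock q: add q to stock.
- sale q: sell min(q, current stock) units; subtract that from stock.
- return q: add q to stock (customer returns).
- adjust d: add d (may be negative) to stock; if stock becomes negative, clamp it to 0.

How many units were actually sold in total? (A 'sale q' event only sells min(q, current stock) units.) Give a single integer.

Answer: 38

Derivation:
Processing events:
Start: stock = 26
  Event 1 (restock 23): 26 + 23 = 49
  Event 2 (sale 6): sell min(6,49)=6. stock: 49 - 6 = 43. total_sold = 6
  Event 3 (sale 1): sell min(1,43)=1. stock: 43 - 1 = 42. total_sold = 7
  Event 4 (sale 3): sell min(3,42)=3. stock: 42 - 3 = 39. total_sold = 10
  Event 5 (restock 14): 39 + 14 = 53
  Event 6 (sale 22): sell min(22,53)=22. stock: 53 - 22 = 31. total_sold = 32
  Event 7 (sale 6): sell min(6,31)=6. stock: 31 - 6 = 25. total_sold = 38
  Event 8 (return 8): 25 + 8 = 33
  Event 9 (restock 28): 33 + 28 = 61
  Event 10 (restock 18): 61 + 18 = 79
  Event 11 (adjust +3): 79 + 3 = 82
Final: stock = 82, total_sold = 38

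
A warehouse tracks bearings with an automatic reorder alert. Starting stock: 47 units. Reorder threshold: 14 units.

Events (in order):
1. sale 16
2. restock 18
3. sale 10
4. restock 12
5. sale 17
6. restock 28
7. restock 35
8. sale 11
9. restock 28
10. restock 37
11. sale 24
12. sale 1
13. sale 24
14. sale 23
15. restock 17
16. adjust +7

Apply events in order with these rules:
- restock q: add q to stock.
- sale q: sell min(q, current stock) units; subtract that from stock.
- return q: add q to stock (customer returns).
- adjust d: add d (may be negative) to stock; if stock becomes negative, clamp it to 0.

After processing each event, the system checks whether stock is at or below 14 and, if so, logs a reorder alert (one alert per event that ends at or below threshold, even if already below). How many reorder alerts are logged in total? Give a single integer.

Processing events:
Start: stock = 47
  Event 1 (sale 16): sell min(16,47)=16. stock: 47 - 16 = 31. total_sold = 16
  Event 2 (restock 18): 31 + 18 = 49
  Event 3 (sale 10): sell min(10,49)=10. stock: 49 - 10 = 39. total_sold = 26
  Event 4 (restock 12): 39 + 12 = 51
  Event 5 (sale 17): sell min(17,51)=17. stock: 51 - 17 = 34. total_sold = 43
  Event 6 (restock 28): 34 + 28 = 62
  Event 7 (restock 35): 62 + 35 = 97
  Event 8 (sale 11): sell min(11,97)=11. stock: 97 - 11 = 86. total_sold = 54
  Event 9 (restock 28): 86 + 28 = 114
  Event 10 (restock 37): 114 + 37 = 151
  Event 11 (sale 24): sell min(24,151)=24. stock: 151 - 24 = 127. total_sold = 78
  Event 12 (sale 1): sell min(1,127)=1. stock: 127 - 1 = 126. total_sold = 79
  Event 13 (sale 24): sell min(24,126)=24. stock: 126 - 24 = 102. total_sold = 103
  Event 14 (sale 23): sell min(23,102)=23. stock: 102 - 23 = 79. total_sold = 126
  Event 15 (restock 17): 79 + 17 = 96
  Event 16 (adjust +7): 96 + 7 = 103
Final: stock = 103, total_sold = 126

Checking against threshold 14:
  After event 1: stock=31 > 14
  After event 2: stock=49 > 14
  After event 3: stock=39 > 14
  After event 4: stock=51 > 14
  After event 5: stock=34 > 14
  After event 6: stock=62 > 14
  After event 7: stock=97 > 14
  After event 8: stock=86 > 14
  After event 9: stock=114 > 14
  After event 10: stock=151 > 14
  After event 11: stock=127 > 14
  After event 12: stock=126 > 14
  After event 13: stock=102 > 14
  After event 14: stock=79 > 14
  After event 15: stock=96 > 14
  After event 16: stock=103 > 14
Alert events: []. Count = 0

Answer: 0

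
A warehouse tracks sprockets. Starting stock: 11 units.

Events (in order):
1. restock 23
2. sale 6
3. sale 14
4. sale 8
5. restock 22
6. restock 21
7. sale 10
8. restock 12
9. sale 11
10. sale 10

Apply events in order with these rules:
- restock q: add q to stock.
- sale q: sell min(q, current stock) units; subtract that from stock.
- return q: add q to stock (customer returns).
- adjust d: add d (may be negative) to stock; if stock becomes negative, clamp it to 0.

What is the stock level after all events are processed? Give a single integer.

Processing events:
Start: stock = 11
  Event 1 (restock 23): 11 + 23 = 34
  Event 2 (sale 6): sell min(6,34)=6. stock: 34 - 6 = 28. total_sold = 6
  Event 3 (sale 14): sell min(14,28)=14. stock: 28 - 14 = 14. total_sold = 20
  Event 4 (sale 8): sell min(8,14)=8. stock: 14 - 8 = 6. total_sold = 28
  Event 5 (restock 22): 6 + 22 = 28
  Event 6 (restock 21): 28 + 21 = 49
  Event 7 (sale 10): sell min(10,49)=10. stock: 49 - 10 = 39. total_sold = 38
  Event 8 (restock 12): 39 + 12 = 51
  Event 9 (sale 11): sell min(11,51)=11. stock: 51 - 11 = 40. total_sold = 49
  Event 10 (sale 10): sell min(10,40)=10. stock: 40 - 10 = 30. total_sold = 59
Final: stock = 30, total_sold = 59

Answer: 30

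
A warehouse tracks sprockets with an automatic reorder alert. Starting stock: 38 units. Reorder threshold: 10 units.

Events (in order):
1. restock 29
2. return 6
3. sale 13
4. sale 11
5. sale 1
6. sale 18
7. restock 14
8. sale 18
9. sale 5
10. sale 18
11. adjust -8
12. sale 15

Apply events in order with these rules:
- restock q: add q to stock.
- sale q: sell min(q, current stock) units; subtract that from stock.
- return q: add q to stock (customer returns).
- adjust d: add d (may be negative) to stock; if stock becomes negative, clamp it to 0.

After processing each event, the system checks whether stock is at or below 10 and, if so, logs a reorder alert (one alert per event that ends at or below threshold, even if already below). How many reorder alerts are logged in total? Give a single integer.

Processing events:
Start: stock = 38
  Event 1 (restock 29): 38 + 29 = 67
  Event 2 (return 6): 67 + 6 = 73
  Event 3 (sale 13): sell min(13,73)=13. stock: 73 - 13 = 60. total_sold = 13
  Event 4 (sale 11): sell min(11,60)=11. stock: 60 - 11 = 49. total_sold = 24
  Event 5 (sale 1): sell min(1,49)=1. stock: 49 - 1 = 48. total_sold = 25
  Event 6 (sale 18): sell min(18,48)=18. stock: 48 - 18 = 30. total_sold = 43
  Event 7 (restock 14): 30 + 14 = 44
  Event 8 (sale 18): sell min(18,44)=18. stock: 44 - 18 = 26. total_sold = 61
  Event 9 (sale 5): sell min(5,26)=5. stock: 26 - 5 = 21. total_sold = 66
  Event 10 (sale 18): sell min(18,21)=18. stock: 21 - 18 = 3. total_sold = 84
  Event 11 (adjust -8): 3 + -8 = 0 (clamped to 0)
  Event 12 (sale 15): sell min(15,0)=0. stock: 0 - 0 = 0. total_sold = 84
Final: stock = 0, total_sold = 84

Checking against threshold 10:
  After event 1: stock=67 > 10
  After event 2: stock=73 > 10
  After event 3: stock=60 > 10
  After event 4: stock=49 > 10
  After event 5: stock=48 > 10
  After event 6: stock=30 > 10
  After event 7: stock=44 > 10
  After event 8: stock=26 > 10
  After event 9: stock=21 > 10
  After event 10: stock=3 <= 10 -> ALERT
  After event 11: stock=0 <= 10 -> ALERT
  After event 12: stock=0 <= 10 -> ALERT
Alert events: [10, 11, 12]. Count = 3

Answer: 3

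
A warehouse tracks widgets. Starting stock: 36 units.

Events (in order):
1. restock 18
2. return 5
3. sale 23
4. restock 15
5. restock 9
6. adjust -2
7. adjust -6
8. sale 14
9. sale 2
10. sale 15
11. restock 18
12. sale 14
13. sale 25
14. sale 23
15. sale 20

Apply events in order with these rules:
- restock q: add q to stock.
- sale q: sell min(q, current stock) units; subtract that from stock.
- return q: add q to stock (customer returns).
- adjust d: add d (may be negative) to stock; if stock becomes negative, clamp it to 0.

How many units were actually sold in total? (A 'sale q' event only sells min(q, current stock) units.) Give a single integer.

Answer: 93

Derivation:
Processing events:
Start: stock = 36
  Event 1 (restock 18): 36 + 18 = 54
  Event 2 (return 5): 54 + 5 = 59
  Event 3 (sale 23): sell min(23,59)=23. stock: 59 - 23 = 36. total_sold = 23
  Event 4 (restock 15): 36 + 15 = 51
  Event 5 (restock 9): 51 + 9 = 60
  Event 6 (adjust -2): 60 + -2 = 58
  Event 7 (adjust -6): 58 + -6 = 52
  Event 8 (sale 14): sell min(14,52)=14. stock: 52 - 14 = 38. total_sold = 37
  Event 9 (sale 2): sell min(2,38)=2. stock: 38 - 2 = 36. total_sold = 39
  Event 10 (sale 15): sell min(15,36)=15. stock: 36 - 15 = 21. total_sold = 54
  Event 11 (restock 18): 21 + 18 = 39
  Event 12 (sale 14): sell min(14,39)=14. stock: 39 - 14 = 25. total_sold = 68
  Event 13 (sale 25): sell min(25,25)=25. stock: 25 - 25 = 0. total_sold = 93
  Event 14 (sale 23): sell min(23,0)=0. stock: 0 - 0 = 0. total_sold = 93
  Event 15 (sale 20): sell min(20,0)=0. stock: 0 - 0 = 0. total_sold = 93
Final: stock = 0, total_sold = 93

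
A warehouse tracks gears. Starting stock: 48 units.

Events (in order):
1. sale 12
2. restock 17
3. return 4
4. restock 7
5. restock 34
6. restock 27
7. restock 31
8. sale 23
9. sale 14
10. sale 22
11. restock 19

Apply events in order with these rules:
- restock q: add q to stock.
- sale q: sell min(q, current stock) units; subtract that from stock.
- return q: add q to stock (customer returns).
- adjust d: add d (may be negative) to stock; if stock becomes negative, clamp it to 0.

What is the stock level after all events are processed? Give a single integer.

Answer: 116

Derivation:
Processing events:
Start: stock = 48
  Event 1 (sale 12): sell min(12,48)=12. stock: 48 - 12 = 36. total_sold = 12
  Event 2 (restock 17): 36 + 17 = 53
  Event 3 (return 4): 53 + 4 = 57
  Event 4 (restock 7): 57 + 7 = 64
  Event 5 (restock 34): 64 + 34 = 98
  Event 6 (restock 27): 98 + 27 = 125
  Event 7 (restock 31): 125 + 31 = 156
  Event 8 (sale 23): sell min(23,156)=23. stock: 156 - 23 = 133. total_sold = 35
  Event 9 (sale 14): sell min(14,133)=14. stock: 133 - 14 = 119. total_sold = 49
  Event 10 (sale 22): sell min(22,119)=22. stock: 119 - 22 = 97. total_sold = 71
  Event 11 (restock 19): 97 + 19 = 116
Final: stock = 116, total_sold = 71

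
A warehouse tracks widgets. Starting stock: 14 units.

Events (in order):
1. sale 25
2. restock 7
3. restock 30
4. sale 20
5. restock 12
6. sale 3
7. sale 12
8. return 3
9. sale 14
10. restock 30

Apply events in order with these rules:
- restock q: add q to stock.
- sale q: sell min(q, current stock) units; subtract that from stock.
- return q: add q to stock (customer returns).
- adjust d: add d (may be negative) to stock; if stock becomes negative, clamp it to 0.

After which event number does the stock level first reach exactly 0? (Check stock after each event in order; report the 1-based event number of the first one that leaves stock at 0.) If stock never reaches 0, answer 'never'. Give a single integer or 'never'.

Processing events:
Start: stock = 14
  Event 1 (sale 25): sell min(25,14)=14. stock: 14 - 14 = 0. total_sold = 14
  Event 2 (restock 7): 0 + 7 = 7
  Event 3 (restock 30): 7 + 30 = 37
  Event 4 (sale 20): sell min(20,37)=20. stock: 37 - 20 = 17. total_sold = 34
  Event 5 (restock 12): 17 + 12 = 29
  Event 6 (sale 3): sell min(3,29)=3. stock: 29 - 3 = 26. total_sold = 37
  Event 7 (sale 12): sell min(12,26)=12. stock: 26 - 12 = 14. total_sold = 49
  Event 8 (return 3): 14 + 3 = 17
  Event 9 (sale 14): sell min(14,17)=14. stock: 17 - 14 = 3. total_sold = 63
  Event 10 (restock 30): 3 + 30 = 33
Final: stock = 33, total_sold = 63

First zero at event 1.

Answer: 1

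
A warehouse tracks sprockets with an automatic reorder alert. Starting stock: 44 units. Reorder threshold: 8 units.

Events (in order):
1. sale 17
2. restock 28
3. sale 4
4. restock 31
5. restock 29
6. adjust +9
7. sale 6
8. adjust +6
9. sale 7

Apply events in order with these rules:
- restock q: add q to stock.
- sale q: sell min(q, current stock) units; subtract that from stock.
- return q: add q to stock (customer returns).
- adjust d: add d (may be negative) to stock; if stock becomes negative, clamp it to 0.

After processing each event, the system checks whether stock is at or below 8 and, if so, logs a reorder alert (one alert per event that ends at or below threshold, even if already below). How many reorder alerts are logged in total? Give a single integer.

Answer: 0

Derivation:
Processing events:
Start: stock = 44
  Event 1 (sale 17): sell min(17,44)=17. stock: 44 - 17 = 27. total_sold = 17
  Event 2 (restock 28): 27 + 28 = 55
  Event 3 (sale 4): sell min(4,55)=4. stock: 55 - 4 = 51. total_sold = 21
  Event 4 (restock 31): 51 + 31 = 82
  Event 5 (restock 29): 82 + 29 = 111
  Event 6 (adjust +9): 111 + 9 = 120
  Event 7 (sale 6): sell min(6,120)=6. stock: 120 - 6 = 114. total_sold = 27
  Event 8 (adjust +6): 114 + 6 = 120
  Event 9 (sale 7): sell min(7,120)=7. stock: 120 - 7 = 113. total_sold = 34
Final: stock = 113, total_sold = 34

Checking against threshold 8:
  After event 1: stock=27 > 8
  After event 2: stock=55 > 8
  After event 3: stock=51 > 8
  After event 4: stock=82 > 8
  After event 5: stock=111 > 8
  After event 6: stock=120 > 8
  After event 7: stock=114 > 8
  After event 8: stock=120 > 8
  After event 9: stock=113 > 8
Alert events: []. Count = 0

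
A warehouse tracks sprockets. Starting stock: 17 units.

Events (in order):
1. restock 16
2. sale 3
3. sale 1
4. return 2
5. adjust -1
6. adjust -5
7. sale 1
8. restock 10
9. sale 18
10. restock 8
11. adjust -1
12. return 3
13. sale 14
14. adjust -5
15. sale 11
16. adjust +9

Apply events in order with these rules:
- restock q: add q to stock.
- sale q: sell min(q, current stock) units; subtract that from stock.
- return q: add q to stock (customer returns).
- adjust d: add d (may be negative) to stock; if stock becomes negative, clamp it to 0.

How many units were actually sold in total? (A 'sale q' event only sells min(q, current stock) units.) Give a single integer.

Processing events:
Start: stock = 17
  Event 1 (restock 16): 17 + 16 = 33
  Event 2 (sale 3): sell min(3,33)=3. stock: 33 - 3 = 30. total_sold = 3
  Event 3 (sale 1): sell min(1,30)=1. stock: 30 - 1 = 29. total_sold = 4
  Event 4 (return 2): 29 + 2 = 31
  Event 5 (adjust -1): 31 + -1 = 30
  Event 6 (adjust -5): 30 + -5 = 25
  Event 7 (sale 1): sell min(1,25)=1. stock: 25 - 1 = 24. total_sold = 5
  Event 8 (restock 10): 24 + 10 = 34
  Event 9 (sale 18): sell min(18,34)=18. stock: 34 - 18 = 16. total_sold = 23
  Event 10 (restock 8): 16 + 8 = 24
  Event 11 (adjust -1): 24 + -1 = 23
  Event 12 (return 3): 23 + 3 = 26
  Event 13 (sale 14): sell min(14,26)=14. stock: 26 - 14 = 12. total_sold = 37
  Event 14 (adjust -5): 12 + -5 = 7
  Event 15 (sale 11): sell min(11,7)=7. stock: 7 - 7 = 0. total_sold = 44
  Event 16 (adjust +9): 0 + 9 = 9
Final: stock = 9, total_sold = 44

Answer: 44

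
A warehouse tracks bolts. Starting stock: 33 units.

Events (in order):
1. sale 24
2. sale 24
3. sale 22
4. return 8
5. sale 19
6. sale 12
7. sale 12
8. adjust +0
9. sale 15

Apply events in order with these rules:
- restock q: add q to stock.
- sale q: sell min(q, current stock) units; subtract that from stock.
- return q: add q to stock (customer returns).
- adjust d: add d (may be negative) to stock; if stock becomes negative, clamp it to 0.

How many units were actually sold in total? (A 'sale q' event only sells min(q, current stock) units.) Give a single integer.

Processing events:
Start: stock = 33
  Event 1 (sale 24): sell min(24,33)=24. stock: 33 - 24 = 9. total_sold = 24
  Event 2 (sale 24): sell min(24,9)=9. stock: 9 - 9 = 0. total_sold = 33
  Event 3 (sale 22): sell min(22,0)=0. stock: 0 - 0 = 0. total_sold = 33
  Event 4 (return 8): 0 + 8 = 8
  Event 5 (sale 19): sell min(19,8)=8. stock: 8 - 8 = 0. total_sold = 41
  Event 6 (sale 12): sell min(12,0)=0. stock: 0 - 0 = 0. total_sold = 41
  Event 7 (sale 12): sell min(12,0)=0. stock: 0 - 0 = 0. total_sold = 41
  Event 8 (adjust +0): 0 + 0 = 0
  Event 9 (sale 15): sell min(15,0)=0. stock: 0 - 0 = 0. total_sold = 41
Final: stock = 0, total_sold = 41

Answer: 41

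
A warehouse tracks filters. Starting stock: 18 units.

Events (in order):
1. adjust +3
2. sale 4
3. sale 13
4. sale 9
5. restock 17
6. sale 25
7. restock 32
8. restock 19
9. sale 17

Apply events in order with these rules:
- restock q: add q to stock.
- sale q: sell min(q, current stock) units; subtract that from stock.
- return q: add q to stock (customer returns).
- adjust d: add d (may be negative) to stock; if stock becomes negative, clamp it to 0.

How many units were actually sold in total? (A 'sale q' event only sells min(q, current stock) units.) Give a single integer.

Answer: 55

Derivation:
Processing events:
Start: stock = 18
  Event 1 (adjust +3): 18 + 3 = 21
  Event 2 (sale 4): sell min(4,21)=4. stock: 21 - 4 = 17. total_sold = 4
  Event 3 (sale 13): sell min(13,17)=13. stock: 17 - 13 = 4. total_sold = 17
  Event 4 (sale 9): sell min(9,4)=4. stock: 4 - 4 = 0. total_sold = 21
  Event 5 (restock 17): 0 + 17 = 17
  Event 6 (sale 25): sell min(25,17)=17. stock: 17 - 17 = 0. total_sold = 38
  Event 7 (restock 32): 0 + 32 = 32
  Event 8 (restock 19): 32 + 19 = 51
  Event 9 (sale 17): sell min(17,51)=17. stock: 51 - 17 = 34. total_sold = 55
Final: stock = 34, total_sold = 55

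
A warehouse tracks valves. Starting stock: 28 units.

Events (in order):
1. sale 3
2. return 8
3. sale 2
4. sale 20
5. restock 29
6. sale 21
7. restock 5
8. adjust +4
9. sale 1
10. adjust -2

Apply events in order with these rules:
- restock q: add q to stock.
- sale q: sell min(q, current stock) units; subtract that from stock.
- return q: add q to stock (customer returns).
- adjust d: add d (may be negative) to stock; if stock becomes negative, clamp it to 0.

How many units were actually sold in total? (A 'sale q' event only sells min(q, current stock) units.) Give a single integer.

Answer: 47

Derivation:
Processing events:
Start: stock = 28
  Event 1 (sale 3): sell min(3,28)=3. stock: 28 - 3 = 25. total_sold = 3
  Event 2 (return 8): 25 + 8 = 33
  Event 3 (sale 2): sell min(2,33)=2. stock: 33 - 2 = 31. total_sold = 5
  Event 4 (sale 20): sell min(20,31)=20. stock: 31 - 20 = 11. total_sold = 25
  Event 5 (restock 29): 11 + 29 = 40
  Event 6 (sale 21): sell min(21,40)=21. stock: 40 - 21 = 19. total_sold = 46
  Event 7 (restock 5): 19 + 5 = 24
  Event 8 (adjust +4): 24 + 4 = 28
  Event 9 (sale 1): sell min(1,28)=1. stock: 28 - 1 = 27. total_sold = 47
  Event 10 (adjust -2): 27 + -2 = 25
Final: stock = 25, total_sold = 47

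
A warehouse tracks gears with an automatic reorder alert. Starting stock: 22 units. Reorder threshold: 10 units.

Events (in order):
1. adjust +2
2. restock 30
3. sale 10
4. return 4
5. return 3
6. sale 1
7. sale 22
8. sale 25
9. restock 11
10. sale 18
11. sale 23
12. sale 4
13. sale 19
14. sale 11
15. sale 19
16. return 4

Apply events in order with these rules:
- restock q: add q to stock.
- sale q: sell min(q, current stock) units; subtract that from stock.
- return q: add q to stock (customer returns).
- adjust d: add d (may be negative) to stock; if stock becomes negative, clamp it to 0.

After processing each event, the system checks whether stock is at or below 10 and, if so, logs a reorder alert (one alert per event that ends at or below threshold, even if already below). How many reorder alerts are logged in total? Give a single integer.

Answer: 8

Derivation:
Processing events:
Start: stock = 22
  Event 1 (adjust +2): 22 + 2 = 24
  Event 2 (restock 30): 24 + 30 = 54
  Event 3 (sale 10): sell min(10,54)=10. stock: 54 - 10 = 44. total_sold = 10
  Event 4 (return 4): 44 + 4 = 48
  Event 5 (return 3): 48 + 3 = 51
  Event 6 (sale 1): sell min(1,51)=1. stock: 51 - 1 = 50. total_sold = 11
  Event 7 (sale 22): sell min(22,50)=22. stock: 50 - 22 = 28. total_sold = 33
  Event 8 (sale 25): sell min(25,28)=25. stock: 28 - 25 = 3. total_sold = 58
  Event 9 (restock 11): 3 + 11 = 14
  Event 10 (sale 18): sell min(18,14)=14. stock: 14 - 14 = 0. total_sold = 72
  Event 11 (sale 23): sell min(23,0)=0. stock: 0 - 0 = 0. total_sold = 72
  Event 12 (sale 4): sell min(4,0)=0. stock: 0 - 0 = 0. total_sold = 72
  Event 13 (sale 19): sell min(19,0)=0. stock: 0 - 0 = 0. total_sold = 72
  Event 14 (sale 11): sell min(11,0)=0. stock: 0 - 0 = 0. total_sold = 72
  Event 15 (sale 19): sell min(19,0)=0. stock: 0 - 0 = 0. total_sold = 72
  Event 16 (return 4): 0 + 4 = 4
Final: stock = 4, total_sold = 72

Checking against threshold 10:
  After event 1: stock=24 > 10
  After event 2: stock=54 > 10
  After event 3: stock=44 > 10
  After event 4: stock=48 > 10
  After event 5: stock=51 > 10
  After event 6: stock=50 > 10
  After event 7: stock=28 > 10
  After event 8: stock=3 <= 10 -> ALERT
  After event 9: stock=14 > 10
  After event 10: stock=0 <= 10 -> ALERT
  After event 11: stock=0 <= 10 -> ALERT
  After event 12: stock=0 <= 10 -> ALERT
  After event 13: stock=0 <= 10 -> ALERT
  After event 14: stock=0 <= 10 -> ALERT
  After event 15: stock=0 <= 10 -> ALERT
  After event 16: stock=4 <= 10 -> ALERT
Alert events: [8, 10, 11, 12, 13, 14, 15, 16]. Count = 8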